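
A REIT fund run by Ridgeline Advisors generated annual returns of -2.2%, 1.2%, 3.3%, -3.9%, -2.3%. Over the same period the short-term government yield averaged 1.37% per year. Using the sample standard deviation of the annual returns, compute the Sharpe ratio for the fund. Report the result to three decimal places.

μ = (-2.2 + 1.2 + 3.3 − 3.9 − 2.3) / 5 = -0.7800%
Σ(r − μ)² = 34.6280; sample σ = √(34.6280/4) = 2.9423%
Sharpe = (μ − rf) / σ = (-0.7800 − 1.37) / 2.9423 = -2.1500 / 2.9423 = -0.7307

-0.731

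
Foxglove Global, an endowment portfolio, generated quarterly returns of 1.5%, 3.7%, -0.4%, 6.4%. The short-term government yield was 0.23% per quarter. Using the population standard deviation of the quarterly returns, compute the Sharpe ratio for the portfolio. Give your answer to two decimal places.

r̄ = (1.5 + 3.7 − 0.4 + 6.4) / 4 = 2.8000%
Σ(r − r̄)² = (1.5 − 2.8000)² + (3.7 − 2.8000)² + … = 25.7000
population σ = √(25.7000 / 4) = √6.4250 = 2.5348%
Sharpe = (r̄ − rf) / σ = (2.8000 − 0.23) / 2.5348 = 2.5700 / 2.5348 = 1.0139

1.01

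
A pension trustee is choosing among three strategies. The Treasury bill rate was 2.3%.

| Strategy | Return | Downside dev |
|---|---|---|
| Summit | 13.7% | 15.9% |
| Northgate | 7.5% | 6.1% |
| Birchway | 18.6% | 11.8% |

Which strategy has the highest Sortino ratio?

Summit: Sortino ratio = (13.7% − 2.3%) / 15.9% = 0.717
Northgate: Sortino ratio = (7.5% − 2.3%) / 6.1% = 0.852
Birchway: Sortino ratio = (18.6% − 2.3%) / 11.8% = 1.381
Highest: Birchway (1.381).

Birchway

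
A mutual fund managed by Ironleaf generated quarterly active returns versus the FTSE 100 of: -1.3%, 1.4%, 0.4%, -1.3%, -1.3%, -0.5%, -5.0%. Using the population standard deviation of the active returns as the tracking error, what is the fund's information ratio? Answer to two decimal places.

Mean return r̄ = -7.60 / 7 = -1.0857%
Σ(r − r̄)² = (-1.3 − (-1.0857))² + (1.4 − (-1.0857))² + (0.4 − (-1.0857))² + … = 24.1886
population σ = √(24.1886 / 7) = √3.4555 = 1.8589%
IR = r̄ / tracking error = -1.0857 / 1.8589 = -0.5841

-0.58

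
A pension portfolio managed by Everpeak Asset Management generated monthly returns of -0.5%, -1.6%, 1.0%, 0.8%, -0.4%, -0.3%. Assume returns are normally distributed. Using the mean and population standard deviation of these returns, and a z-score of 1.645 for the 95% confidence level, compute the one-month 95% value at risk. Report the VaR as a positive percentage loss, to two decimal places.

Mean return μ = -1.00 / 6 = -0.1667%
Population σ = √[Σ(r − μ)² / 6] = √[4.5333 / 6] = √0.7556 = 0.8693%
VaR = −(μ − z·σ) = −(-0.1667 − 1.645 × 0.8693) = −(-1.5967) = 1.5967%

1.60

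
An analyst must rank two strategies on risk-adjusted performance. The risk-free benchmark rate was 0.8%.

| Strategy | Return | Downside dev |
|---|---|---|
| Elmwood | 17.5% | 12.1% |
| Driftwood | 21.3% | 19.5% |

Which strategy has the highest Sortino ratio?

Elmwood: Sortino ratio = (17.5% − 0.8%) / 12.1% = 1.380
Driftwood: Sortino ratio = (21.3% − 0.8%) / 19.5% = 1.051
Highest: Elmwood (1.380).

Elmwood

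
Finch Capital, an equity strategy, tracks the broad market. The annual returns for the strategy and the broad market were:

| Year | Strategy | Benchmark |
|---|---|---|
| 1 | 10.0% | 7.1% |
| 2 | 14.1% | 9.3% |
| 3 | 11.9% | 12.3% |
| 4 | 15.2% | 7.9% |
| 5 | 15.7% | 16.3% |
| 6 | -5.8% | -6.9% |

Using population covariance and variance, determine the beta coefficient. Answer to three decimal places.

0.951

r̄p = 10.1833%,  r̄m = 7.6667%
Cov = Σ(rp − r̄p)(rm − r̄m) / 6 = 49.3461
Var(rm) = Σ(rm − r̄m)² / 6 = 51.8722
β = Cov / Var = 49.3461 / 51.8722 = 0.9513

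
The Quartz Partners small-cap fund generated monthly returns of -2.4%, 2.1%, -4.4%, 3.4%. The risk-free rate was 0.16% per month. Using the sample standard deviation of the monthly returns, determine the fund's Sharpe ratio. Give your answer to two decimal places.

r̄ = (-2.4 + 2.1 − 4.4 + 3.4) / 4 = -1.30 / 4 = -0.3250%
Σ(r − r̄)² = (-2.4 − (-0.3250))² + (2.1 − (-0.3250))² + (-4.4 − (-0.3250))² + … = 40.6675
sample σ = √(40.6675 / 3) = √13.5558 = 3.6818%
Sharpe = (r̄ − rf) / σ = (-0.3250 − 0.16) / 3.6818 = -0.4850 / 3.6818 = -0.1317

-0.13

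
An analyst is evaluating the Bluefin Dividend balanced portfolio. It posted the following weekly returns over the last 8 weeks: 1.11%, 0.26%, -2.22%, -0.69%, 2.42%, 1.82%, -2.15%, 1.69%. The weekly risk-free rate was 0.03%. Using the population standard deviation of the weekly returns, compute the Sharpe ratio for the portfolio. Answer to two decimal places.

0.15

r̄ = (1.11 + 0.26 − 2.22 − 0.69 + 2.42 + 1.82 − 2.15 + 1.69) / 8 = 2.240 / 8 = 0.2800%
Population std dev = √[22.7244 / 8] = 1.6854%
Sharpe = (r̄ − rf) / σ = (0.2800 − 0.03) / 1.6854 = 0.2500 / 1.6854 = 0.1483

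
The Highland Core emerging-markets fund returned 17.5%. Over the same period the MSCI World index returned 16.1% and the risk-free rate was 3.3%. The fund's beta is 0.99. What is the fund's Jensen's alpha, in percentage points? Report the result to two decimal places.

CAPM expected return = Rf + β(Rm − Rf) = 3.3% + 0.99 × (16.1% − 3.3%) = 3.3 + 0.99 × 12.80 = 15.9720%
Jensen's α = Rp − E[R] = 17.5% − 15.9720% = 1.5280

1.53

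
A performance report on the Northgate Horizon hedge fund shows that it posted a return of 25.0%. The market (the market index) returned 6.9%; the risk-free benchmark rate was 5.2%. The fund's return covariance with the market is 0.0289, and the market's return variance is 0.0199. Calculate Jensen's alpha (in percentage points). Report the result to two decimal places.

β = Cov / Var = 0.0289 / 0.0199 = 1.4523
E[R] = Rf + β(Rm − Rf) = 5.2% + 1.4523 × (6.9% − 5.2%) = 7.6689%
α = Rp − E[R] = 25.0% − 7.6689% = 17.3311

17.33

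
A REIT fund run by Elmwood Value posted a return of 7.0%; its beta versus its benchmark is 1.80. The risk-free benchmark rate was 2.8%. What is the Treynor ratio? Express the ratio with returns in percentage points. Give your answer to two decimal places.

2.33

Treynor = (Rp − Rf) / β = (7.0% − 2.8%) / 1.80 = 4.20 / 1.80 = 2.3333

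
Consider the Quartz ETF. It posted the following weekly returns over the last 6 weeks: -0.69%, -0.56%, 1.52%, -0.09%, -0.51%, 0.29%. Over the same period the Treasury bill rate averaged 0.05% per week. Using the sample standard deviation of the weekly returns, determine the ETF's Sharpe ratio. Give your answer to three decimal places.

Mean return μ = -0.040 / 6 = -0.0067%
Sample σ = √[Σ(r − μ)² / 5] = √[3.4521 / 5] = √0.6904 = 0.8309%
Sharpe = (μ − rf) / σ = (-0.0067 − 0.05) / 0.8309 = -0.0567 / 0.8309 = -0.0682

-0.068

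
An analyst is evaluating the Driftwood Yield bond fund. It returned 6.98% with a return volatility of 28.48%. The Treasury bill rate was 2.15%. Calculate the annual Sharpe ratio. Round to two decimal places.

0.17

Sharpe = (Rp − Rf) / σp = (6.98% − 2.15%) / 28.48% = 4.83% / 28.48% = 0.1696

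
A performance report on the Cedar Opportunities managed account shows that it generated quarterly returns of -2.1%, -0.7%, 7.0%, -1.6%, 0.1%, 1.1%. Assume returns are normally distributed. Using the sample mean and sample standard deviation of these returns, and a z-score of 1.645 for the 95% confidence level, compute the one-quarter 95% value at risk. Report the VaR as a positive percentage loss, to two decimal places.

4.84

μ = (-2.1 − 0.7 + 7 − 1.6 + 0.1 + 1.1) / 6 = 3.80 / 6 = 0.6333%
Σ(r − μ)² = (-2.1 − 0.6333)² + (-0.7 − 0.6333)² + (7 − 0.6333)² + … = 55.2733
σ = √[55.2733 / 5] = 3.3249%
VaR = −(μ − z·σ) = −(0.6333 − 1.645 × 3.3249) = −(-4.8362) = 4.8362%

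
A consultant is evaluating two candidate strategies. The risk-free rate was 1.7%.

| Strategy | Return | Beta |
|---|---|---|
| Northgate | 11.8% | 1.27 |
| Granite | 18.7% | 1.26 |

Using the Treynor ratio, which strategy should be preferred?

Northgate: Treynor = (11.8% − 1.7%) / 1.27 = 7.953
Granite: Treynor = (18.7% − 1.7%) / 1.26 = 13.492
Highest: Granite (13.492).

Granite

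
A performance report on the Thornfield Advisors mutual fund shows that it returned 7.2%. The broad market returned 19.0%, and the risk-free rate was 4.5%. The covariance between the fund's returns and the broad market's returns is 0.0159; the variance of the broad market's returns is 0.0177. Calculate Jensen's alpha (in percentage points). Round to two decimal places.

β = Cov / Var = 0.0159 / 0.0177 = 0.8983
E[R] = Rf + β(Rm − Rf) = 4.5% + 0.8983 × (19.0% − 4.5%) = 17.5254%
α = Rp − E[R] = 7.2% − 17.5254% = -10.3254

-10.33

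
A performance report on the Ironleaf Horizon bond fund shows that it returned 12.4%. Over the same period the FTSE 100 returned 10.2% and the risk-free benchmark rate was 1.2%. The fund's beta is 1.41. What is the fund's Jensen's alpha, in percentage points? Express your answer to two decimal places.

CAPM expected return = Rf + β(Rm − Rf) = 1.2% + 1.41 × (10.2% − 1.2%) = 1.2 + 1.41 × 9.00 = 13.8900%
Jensen's α = Rp − E[R] = 12.4% − 13.8900% = -1.4900

-1.49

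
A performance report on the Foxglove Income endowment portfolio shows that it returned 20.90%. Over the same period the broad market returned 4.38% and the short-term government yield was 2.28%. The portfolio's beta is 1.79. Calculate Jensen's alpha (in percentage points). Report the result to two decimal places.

14.86

CAPM expected return = Rf + β(Rm − Rf) = 2.28% + 1.79 × (4.38% − 2.28%) = 2.28 + 1.79 × 2.10 = 6.0390%
Jensen's α = Rp − E[R] = 20.90% − 6.0390% = 14.8610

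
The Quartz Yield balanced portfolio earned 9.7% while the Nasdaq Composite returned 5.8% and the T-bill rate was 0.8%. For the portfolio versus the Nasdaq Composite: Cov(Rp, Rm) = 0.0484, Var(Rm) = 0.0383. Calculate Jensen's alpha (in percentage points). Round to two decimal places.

β = Cov / Var = 0.0484 / 0.0383 = 1.2637
E[R] = Rf + β(Rm − Rf) = 0.8% + 1.2637 × (5.8% − 0.8%) = 7.1185%
α = Rp − E[R] = 9.7% − 7.1185% = 2.5815

2.58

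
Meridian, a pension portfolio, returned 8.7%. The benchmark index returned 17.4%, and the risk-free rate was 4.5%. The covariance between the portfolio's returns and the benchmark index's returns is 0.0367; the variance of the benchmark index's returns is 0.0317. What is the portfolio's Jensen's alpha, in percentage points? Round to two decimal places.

β = Cov / Var = 0.0367 / 0.0317 = 1.1577
E[R] = Rf + β(Rm − Rf) = 4.5% + 1.1577 × (17.4% − 4.5%) = 19.4343%
α = Rp − E[R] = 8.7% − 19.4343% = -10.7343

-10.73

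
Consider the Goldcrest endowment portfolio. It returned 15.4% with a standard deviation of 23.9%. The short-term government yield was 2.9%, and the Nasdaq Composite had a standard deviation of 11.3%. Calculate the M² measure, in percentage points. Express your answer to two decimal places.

Sharpe = (Rp − Rf) / σp = (15.4% − 2.9%) / 23.9% = 0.5230
M² = Rf + Sharpe × σm = 2.9% + 0.5230 × 11.3% = 8.8099%

8.81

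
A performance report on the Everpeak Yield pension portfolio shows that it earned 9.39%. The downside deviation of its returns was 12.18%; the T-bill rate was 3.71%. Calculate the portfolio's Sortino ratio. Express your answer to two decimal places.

0.47

Sortino = (Rp − Rf) / σd = (9.39% − 3.71%) / 12.18% = 5.68% / 12.18% = 0.4663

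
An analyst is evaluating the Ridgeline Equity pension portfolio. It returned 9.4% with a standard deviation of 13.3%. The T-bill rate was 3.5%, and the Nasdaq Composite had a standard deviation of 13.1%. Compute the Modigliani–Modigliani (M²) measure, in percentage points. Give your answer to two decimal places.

Sharpe = (Rp − Rf) / σp = (9.4% − 3.5%) / 13.3% = 0.4436
M² = Rf + Sharpe × σm = 3.5% + 0.4436 × 13.1% = 9.3112%

9.31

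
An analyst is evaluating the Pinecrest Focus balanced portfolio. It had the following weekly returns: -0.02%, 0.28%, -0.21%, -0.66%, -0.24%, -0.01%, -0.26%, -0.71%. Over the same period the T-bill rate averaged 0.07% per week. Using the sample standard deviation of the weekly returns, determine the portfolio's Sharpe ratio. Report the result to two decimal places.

Mean return μ = -1.830 / 8 = -0.2288%
Sample std dev = √[0.7693 / 7] = 0.3315%
Sharpe = (μ − rf) / σ = (-0.2288 − 0.07) / 0.3315 = -0.2988 / 0.3315 = -0.9014

-0.90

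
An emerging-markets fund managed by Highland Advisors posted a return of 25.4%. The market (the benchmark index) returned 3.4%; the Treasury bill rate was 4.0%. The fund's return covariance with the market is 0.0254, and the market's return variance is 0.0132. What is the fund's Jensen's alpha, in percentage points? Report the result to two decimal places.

22.55

β = Cov / Var = 0.0254 / 0.0132 = 1.9242
E[R] = Rf + β(Rm − Rf) = 4.0% + 1.9242 × (3.4% − 4.0%) = 2.8455%
α = Rp − E[R] = 25.4% − 2.8455% = 22.5545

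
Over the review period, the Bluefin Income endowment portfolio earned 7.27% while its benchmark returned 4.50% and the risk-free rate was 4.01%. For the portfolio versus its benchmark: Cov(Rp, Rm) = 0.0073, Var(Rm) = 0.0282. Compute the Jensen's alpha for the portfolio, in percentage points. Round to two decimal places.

β = Cov / Var = 0.0073 / 0.0282 = 0.2589
E[R] = Rf + β(Rm − Rf) = 4.01% + 0.2589 × (4.50% − 4.01%) = 4.1369%
α = Rp − E[R] = 7.27% − 4.1369% = 3.1331

3.13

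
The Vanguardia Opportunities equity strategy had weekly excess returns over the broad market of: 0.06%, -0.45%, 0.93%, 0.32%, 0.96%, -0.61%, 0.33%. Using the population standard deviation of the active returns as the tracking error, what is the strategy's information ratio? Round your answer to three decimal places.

Mean return r̄ = 1.540 / 7 = 0.2200%
Σ(r − r̄)² = (0.06 − 0.2200)² + (-0.45 − 0.2200)² + … = 2.2372
σ = √[2.2372 / 7] = 0.5653%
IR = r̄ / tracking error = 0.2200 / 0.5653 = 0.3892

0.389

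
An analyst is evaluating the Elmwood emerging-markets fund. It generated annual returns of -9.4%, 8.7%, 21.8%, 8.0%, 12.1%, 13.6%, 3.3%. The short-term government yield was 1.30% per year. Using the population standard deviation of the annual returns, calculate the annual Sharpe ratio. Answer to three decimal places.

r̄ = (-9.4 + 8.7 + 21.8 + 8 + 12.1 + 13.6 + 3.3) / 7 = 58.10 / 7 = 8.3000%
Σ(r − r̄)² = (-9.4 − 8.3000)² + (8.7 − 8.3000)² + (21.8 − 8.3000)² + … = 563.3200
σ = √[563.3200 / 7] = 8.9707%
Sharpe = (r̄ − rf) / σ = (8.3000 − 1.3) / 8.9707 = 7.0000 / 8.9707 = 0.7803

0.780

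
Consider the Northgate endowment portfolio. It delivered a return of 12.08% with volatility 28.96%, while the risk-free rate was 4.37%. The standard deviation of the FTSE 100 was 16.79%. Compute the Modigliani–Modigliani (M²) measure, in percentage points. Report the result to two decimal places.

Sharpe = (Rp − Rf) / σp = (12.08% − 4.37%) / 28.96% = 0.2662
M² = Rf + Sharpe × σm = 4.37% + 0.2662 × 16.79% = 8.8395%

8.84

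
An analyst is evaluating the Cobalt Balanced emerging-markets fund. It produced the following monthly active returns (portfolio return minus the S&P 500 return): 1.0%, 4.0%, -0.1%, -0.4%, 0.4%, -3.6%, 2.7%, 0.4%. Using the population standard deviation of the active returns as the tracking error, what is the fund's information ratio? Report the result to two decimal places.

Mean return μ = 4.40 / 8 = 0.5500%
Population σ = √[Σ(r − μ)² / 8] = √[35.3200 / 8] = √4.4150 = 2.1012%
IR = μ / tracking error = 0.5500 / 2.1012 = 0.2618

0.26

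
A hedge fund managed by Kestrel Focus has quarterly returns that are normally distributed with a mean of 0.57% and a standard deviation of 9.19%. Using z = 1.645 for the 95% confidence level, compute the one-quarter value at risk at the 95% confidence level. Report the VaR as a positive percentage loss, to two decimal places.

14.55

VaR (as % loss) = −(μ − z·σ) = −(0.57% − 1.645 × 9.19%) = −(-14.54755%) = 14.54755%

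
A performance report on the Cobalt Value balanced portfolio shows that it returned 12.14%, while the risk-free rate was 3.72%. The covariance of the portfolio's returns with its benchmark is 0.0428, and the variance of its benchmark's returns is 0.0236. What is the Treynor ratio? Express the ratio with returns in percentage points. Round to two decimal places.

4.64

β = Cov / Var = 0.0428 / 0.0236 = 1.8136
Treynor = (Rp − Rf) / β = (12.14% − 3.72%) / 1.8136 = 8.42 / 1.8136 = 4.6427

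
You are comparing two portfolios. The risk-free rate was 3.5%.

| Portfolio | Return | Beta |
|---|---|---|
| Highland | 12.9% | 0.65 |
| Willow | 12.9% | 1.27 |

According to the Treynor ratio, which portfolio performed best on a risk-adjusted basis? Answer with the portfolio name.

Highland

Highland: Treynor = (12.9% − 3.5%) / 0.65 = 14.462
Willow: Treynor = (12.9% − 3.5%) / 1.27 = 7.402
Highest: Highland (14.462).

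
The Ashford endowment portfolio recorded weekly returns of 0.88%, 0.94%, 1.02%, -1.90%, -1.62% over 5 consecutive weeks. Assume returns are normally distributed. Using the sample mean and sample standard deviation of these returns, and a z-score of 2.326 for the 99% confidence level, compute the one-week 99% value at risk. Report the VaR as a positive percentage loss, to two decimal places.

3.59

Mean return r̄ = -0.680 / 5 = -0.1360%
Σ(r − r̄)² = 8.8403; sample σ = √(8.8403/4) = 1.4866%
VaR = −(r̄ − z·σ) = −(-0.1360 − 2.326 × 1.4866) = −(-3.5938) = 3.5938%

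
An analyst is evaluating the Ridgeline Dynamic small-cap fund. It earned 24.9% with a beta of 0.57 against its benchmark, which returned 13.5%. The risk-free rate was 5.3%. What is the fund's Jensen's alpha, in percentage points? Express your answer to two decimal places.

14.93

CAPM expected return = Rf + β(Rm − Rf) = 5.3% + 0.57 × (13.5% − 5.3%) = 5.3 + 0.57 × 8.20 = 9.9740%
Jensen's α = Rp − E[R] = 24.9% − 9.9740% = 14.9260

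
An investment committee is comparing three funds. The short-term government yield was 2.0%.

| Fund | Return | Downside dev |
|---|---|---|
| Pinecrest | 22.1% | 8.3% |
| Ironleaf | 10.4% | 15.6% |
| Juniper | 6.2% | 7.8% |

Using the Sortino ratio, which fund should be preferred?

Pinecrest

Pinecrest: Sortino ratio = (22.1% − 2.0%) / 8.3% = 2.422
Ironleaf: Sortino ratio = (10.4% − 2.0%) / 15.6% = 0.538
Juniper: Sortino ratio = (6.2% − 2.0%) / 7.8% = 0.538
Highest: Pinecrest (2.422).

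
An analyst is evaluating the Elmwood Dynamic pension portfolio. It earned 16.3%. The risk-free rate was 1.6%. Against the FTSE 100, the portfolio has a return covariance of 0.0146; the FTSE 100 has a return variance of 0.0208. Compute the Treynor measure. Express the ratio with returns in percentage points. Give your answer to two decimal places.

β = Cov / Var = 0.0146 / 0.0208 = 0.7019
Treynor = (Rp − Rf) / β = (16.3% − 1.6%) / 0.7019 = 14.70 / 0.7019 = 20.9432

20.94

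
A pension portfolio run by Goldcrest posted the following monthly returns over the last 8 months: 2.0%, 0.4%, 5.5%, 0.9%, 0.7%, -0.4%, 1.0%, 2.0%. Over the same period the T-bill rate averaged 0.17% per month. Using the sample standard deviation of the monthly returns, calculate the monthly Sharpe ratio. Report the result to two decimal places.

0.75

r̄ = (2 + 0.4 + 5.5 + 0.9 + 0.7 − 0.4 + 1 + 2) / 8 = 1.5125%
Σ(r − r̄)² = 22.5688; sample σ = √(22.5688/7) = 1.7956%
Sharpe = (r̄ − rf) / σ = (1.5125 − 0.17) / 1.7956 = 1.3425 / 1.7956 = 0.7477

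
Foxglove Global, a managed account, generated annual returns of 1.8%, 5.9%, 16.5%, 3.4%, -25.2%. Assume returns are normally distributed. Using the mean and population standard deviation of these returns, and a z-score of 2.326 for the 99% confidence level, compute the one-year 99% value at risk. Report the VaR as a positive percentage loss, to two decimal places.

31.68

Mean return r̄ = 2.40 / 5 = 0.4800%
Population σ = √[Σ(r − r̄)² / 5] = √[955.7480 / 5] = √191.1496 = 13.8257%
VaR = −(r̄ − z·σ) = −(0.4800 − 2.326 × 13.8257) = −(-31.6786) = 31.6786%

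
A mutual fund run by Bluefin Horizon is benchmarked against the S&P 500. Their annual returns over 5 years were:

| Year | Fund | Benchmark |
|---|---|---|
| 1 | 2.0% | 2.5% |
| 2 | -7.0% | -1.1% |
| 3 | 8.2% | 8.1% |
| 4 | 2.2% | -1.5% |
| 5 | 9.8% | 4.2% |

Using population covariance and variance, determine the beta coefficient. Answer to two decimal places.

1.26

r̄p = 3.0400%,  r̄m = 2.4400%
Cov = Σ(rp − r̄p)(rm − r̄m) / 5 = 15.9784
Var(rm) = Σ(rm − r̄m)² / 5 = 12.6384
β = Cov / Var = 15.9784 / 12.6384 = 1.2643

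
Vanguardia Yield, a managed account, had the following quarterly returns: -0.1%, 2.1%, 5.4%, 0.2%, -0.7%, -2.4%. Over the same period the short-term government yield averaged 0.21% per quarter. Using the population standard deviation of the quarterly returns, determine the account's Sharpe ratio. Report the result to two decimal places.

0.22

r̄ = (-0.1 + 2.1 + 5.4 + 0.2 − 0.7 − 2.4) / 6 = 0.7500%
Population σ = √[Σ(r − r̄)² / 6] = √[36.4950 / 6] = √6.0825 = 2.4663%
Sharpe = (r̄ − rf) / σ = (0.7500 − 0.21) / 2.4663 = 0.5400 / 2.4663 = 0.2190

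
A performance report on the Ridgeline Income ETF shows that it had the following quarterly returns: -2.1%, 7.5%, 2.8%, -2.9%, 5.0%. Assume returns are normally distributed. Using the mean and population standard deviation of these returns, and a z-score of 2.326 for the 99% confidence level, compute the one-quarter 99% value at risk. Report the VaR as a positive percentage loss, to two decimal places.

7.28

Mean return μ = 10.30 / 5 = 2.0600%
Σ(r − μ)² = (-2.1 − 2.0600)² + (7.5 − 2.0600)² + … = 80.6920
population σ = √(80.6920 / 5) = √16.1384 = 4.0173%
VaR = −(μ − z·σ) = −(2.0600 − 2.326 × 4.0173) = −(-7.2842) = 7.2842%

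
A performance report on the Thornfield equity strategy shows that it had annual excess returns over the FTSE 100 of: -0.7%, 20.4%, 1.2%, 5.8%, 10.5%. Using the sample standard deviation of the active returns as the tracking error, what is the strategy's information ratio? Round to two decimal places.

0.88

r̄ = (-0.7 + 20.4 + 1.2 + 5.8 + 10.5) / 5 = 37.20 / 5 = 7.4400%
Σ(r − r̄)² = (-0.7 − 7.4400)² + (20.4 − 7.4400)² + (1.2 − 7.4400)² + … = 285.2120
σ = √[285.2120 / 4] = 8.4441%
IR = r̄ / tracking error = 7.4400 / 8.4441 = 0.8811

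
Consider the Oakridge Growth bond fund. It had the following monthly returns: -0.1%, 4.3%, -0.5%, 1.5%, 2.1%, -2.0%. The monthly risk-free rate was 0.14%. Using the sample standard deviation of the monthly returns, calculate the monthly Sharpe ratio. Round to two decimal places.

μ = (-0.1 + 4.3 − 0.5 + 1.5 + 2.1 − 2) / 6 = 5.30 / 6 = 0.8833%
Σ(r − μ)² = (-0.1 − 0.8833)² + (4.3 − 0.8833)² + (-0.5 − 0.8833)² + … = 24.7283
σ = √[24.7283 / 5] = 2.2239%
Sharpe = (μ − rf) / σ = (0.8833 − 0.14) / 2.2239 = 0.7433 / 2.2239 = 0.3342

0.33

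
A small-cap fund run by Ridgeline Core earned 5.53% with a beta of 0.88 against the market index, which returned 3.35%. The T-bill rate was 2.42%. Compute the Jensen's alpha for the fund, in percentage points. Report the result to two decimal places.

2.29

CAPM expected return = Rf + β(Rm − Rf) = 2.42% + 0.88 × (3.35% − 2.42%) = 2.42 + 0.88 × 0.93 = 3.2384%
Jensen's α = Rp − E[R] = 5.53% − 3.2384% = 2.2916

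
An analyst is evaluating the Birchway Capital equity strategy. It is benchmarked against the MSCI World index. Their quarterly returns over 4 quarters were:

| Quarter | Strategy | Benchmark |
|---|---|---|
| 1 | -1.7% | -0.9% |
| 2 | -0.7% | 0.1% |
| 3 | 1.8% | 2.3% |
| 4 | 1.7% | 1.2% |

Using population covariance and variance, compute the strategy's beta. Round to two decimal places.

1.20

r̄p = 0.2750%,  r̄m = 0.6750%
Cov = Σ(rp − r̄p)(rm − r̄m) / 4 = 1.7244
Var(rm) = Σ(rm − r̄m)² / 4 = 1.4319
β = Cov / Var = 1.7244 / 1.4319 = 1.2043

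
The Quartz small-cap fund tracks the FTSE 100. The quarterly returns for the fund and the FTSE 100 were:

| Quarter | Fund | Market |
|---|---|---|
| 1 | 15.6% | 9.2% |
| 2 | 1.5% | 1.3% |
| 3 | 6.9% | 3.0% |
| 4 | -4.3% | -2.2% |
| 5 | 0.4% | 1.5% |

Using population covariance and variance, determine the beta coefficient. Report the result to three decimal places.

1.791

r̄p = 4.0200%,  r̄m = 2.5600%
Cov = Σ(rp − r̄p)(rm − r̄m) / 5 = 24.9548
Var(rm) = Σ(rm − r̄m)² / 5 = 13.9304
β = Cov / Var = 24.9548 / 13.9304 = 1.7914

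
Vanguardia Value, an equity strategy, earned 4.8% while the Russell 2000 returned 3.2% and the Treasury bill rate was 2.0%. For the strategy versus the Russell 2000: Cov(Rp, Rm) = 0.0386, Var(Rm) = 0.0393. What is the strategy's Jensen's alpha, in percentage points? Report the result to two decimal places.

β = Cov / Var = 0.0386 / 0.0393 = 0.9822
E[R] = Rf + β(Rm − Rf) = 2.0% + 0.9822 × (3.2% − 2.0%) = 3.1786%
α = Rp − E[R] = 4.8% − 3.1786% = 1.6214

1.62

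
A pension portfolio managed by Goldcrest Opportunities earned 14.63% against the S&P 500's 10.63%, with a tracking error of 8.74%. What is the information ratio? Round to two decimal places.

IR = (Rp − Rb) / TE = (14.63% − 10.63%) / 8.74% = 4.00% / 8.74% = 0.4577

0.46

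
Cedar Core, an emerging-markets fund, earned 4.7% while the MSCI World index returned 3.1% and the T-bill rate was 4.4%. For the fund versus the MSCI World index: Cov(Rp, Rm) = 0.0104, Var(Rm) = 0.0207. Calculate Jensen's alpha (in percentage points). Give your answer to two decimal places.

β = Cov / Var = 0.0104 / 0.0207 = 0.5024
E[R] = Rf + β(Rm − Rf) = 4.4% + 0.5024 × (3.1% − 4.4%) = 3.7469%
α = Rp − E[R] = 4.7% − 3.7469% = 0.9531

0.95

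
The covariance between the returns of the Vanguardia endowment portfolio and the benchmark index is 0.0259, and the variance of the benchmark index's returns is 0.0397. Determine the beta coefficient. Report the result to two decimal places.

β = Cov(Rp, Rm) / Var(Rm) = 0.0259 / 0.0397 = 0.6524

0.65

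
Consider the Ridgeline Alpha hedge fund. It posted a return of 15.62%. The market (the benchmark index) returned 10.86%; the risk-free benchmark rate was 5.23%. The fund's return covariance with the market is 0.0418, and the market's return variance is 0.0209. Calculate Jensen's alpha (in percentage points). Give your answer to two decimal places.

β = Cov / Var = 0.0418 / 0.0209 = 2.0000
E[R] = Rf + β(Rm − Rf) = 5.23% + 2.0000 × (10.86% − 5.23%) = 16.4900%
α = Rp − E[R] = 15.62% − 16.4900% = -0.8700

-0.87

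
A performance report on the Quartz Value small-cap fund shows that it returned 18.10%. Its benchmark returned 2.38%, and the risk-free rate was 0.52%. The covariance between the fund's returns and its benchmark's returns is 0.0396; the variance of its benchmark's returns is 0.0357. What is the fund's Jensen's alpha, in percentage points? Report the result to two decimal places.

15.52

β = Cov / Var = 0.0396 / 0.0357 = 1.1092
E[R] = Rf + β(Rm − Rf) = 0.52% + 1.1092 × (2.38% − 0.52%) = 2.5831%
α = Rp − E[R] = 18.10% − 2.5831% = 15.5169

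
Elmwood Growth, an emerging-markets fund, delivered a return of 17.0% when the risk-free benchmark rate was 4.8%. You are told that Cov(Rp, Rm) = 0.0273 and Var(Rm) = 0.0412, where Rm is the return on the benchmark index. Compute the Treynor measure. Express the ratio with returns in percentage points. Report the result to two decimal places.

18.41

β = Cov / Var = 0.0273 / 0.0412 = 0.6626
Treynor = (Rp − Rf) / β = (17.0% − 4.8%) / 0.6626 = 12.20 / 0.6626 = 18.4123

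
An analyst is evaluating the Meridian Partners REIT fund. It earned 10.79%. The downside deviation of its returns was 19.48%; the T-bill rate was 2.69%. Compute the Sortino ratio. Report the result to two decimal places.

Sortino = (Rp − Rf) / σd = (10.79% − 2.69%) / 19.48% = 8.10% / 19.48% = 0.4158

0.42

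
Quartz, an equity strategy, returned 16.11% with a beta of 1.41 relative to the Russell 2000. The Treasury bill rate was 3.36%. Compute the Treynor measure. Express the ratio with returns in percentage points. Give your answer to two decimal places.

Treynor = (Rp − Rf) / β = (16.11% − 3.36%) / 1.41 = 12.75 / 1.41 = 9.0426

9.04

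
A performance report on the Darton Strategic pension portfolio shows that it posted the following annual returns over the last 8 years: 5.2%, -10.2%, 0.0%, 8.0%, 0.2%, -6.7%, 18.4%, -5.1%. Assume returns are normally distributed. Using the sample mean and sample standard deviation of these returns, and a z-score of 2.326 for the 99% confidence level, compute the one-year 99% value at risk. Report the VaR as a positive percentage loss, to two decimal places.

Mean return r̄ = 9.80 / 8 = 1.2250%
Σ(r − r̄)² = 592.5750; sample σ = √(592.5750/7) = 9.2007%
VaR = −(r̄ − z·σ) = −(1.2250 − 2.326 × 9.2007) = −(-20.1758) = 20.1758%

20.18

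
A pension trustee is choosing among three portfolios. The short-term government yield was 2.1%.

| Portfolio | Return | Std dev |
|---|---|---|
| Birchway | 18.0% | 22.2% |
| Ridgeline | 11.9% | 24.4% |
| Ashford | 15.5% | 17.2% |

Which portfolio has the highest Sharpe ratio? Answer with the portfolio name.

Ashford

Birchway: Sharpe ratio = (18.0% − 2.1%) / 22.2% = 0.716
Ridgeline: Sharpe ratio = (11.9% − 2.1%) / 24.4% = 0.402
Ashford: Sharpe ratio = (15.5% − 2.1%) / 17.2% = 0.779
Highest: Ashford (0.779).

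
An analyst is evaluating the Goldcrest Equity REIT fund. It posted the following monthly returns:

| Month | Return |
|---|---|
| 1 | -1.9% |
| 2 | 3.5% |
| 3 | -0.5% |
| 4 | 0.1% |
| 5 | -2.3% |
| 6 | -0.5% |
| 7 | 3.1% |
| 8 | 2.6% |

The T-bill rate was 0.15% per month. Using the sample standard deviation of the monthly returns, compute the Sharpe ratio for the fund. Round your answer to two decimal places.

0.16

r̄ = (-1.9 + 3.5 − 0.5 + 0.1 − 2.3 − 0.5 + 3.1 + 2.6) / 8 = 4.10 / 8 = 0.5125%
Sample σ = √[Σ(r − r̄)² / 7] = √[35.9288 / 7] = √5.1327 = 2.2655%
Sharpe = (r̄ − rf) / σ = (0.5125 − 0.15) / 2.2655 = 0.3625 / 2.2655 = 0.1600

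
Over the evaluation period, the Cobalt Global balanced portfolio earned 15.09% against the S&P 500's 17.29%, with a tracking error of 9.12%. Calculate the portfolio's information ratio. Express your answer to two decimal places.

-0.24

IR = (Rp − Rb) / TE = (15.09% − 17.29%) / 9.12% = -2.20% / 9.12% = -0.2412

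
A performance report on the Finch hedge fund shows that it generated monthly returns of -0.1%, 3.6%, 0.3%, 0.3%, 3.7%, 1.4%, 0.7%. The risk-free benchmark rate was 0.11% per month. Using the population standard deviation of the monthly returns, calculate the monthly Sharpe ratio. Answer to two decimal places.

Mean return μ = 9.90 / 7 = 1.4143%
Σ(r − μ)² = (-0.1 − 1.4143)² + (3.6 − 1.4143)² + (0.3 − 1.4143)² + … = 15.2886
population σ = √(15.2886 / 7) = √2.1841 = 1.4779%
Sharpe = (μ − rf) / σ = (1.4143 − 0.11) / 1.4779 = 1.3043 / 1.4779 = 0.8825

0.88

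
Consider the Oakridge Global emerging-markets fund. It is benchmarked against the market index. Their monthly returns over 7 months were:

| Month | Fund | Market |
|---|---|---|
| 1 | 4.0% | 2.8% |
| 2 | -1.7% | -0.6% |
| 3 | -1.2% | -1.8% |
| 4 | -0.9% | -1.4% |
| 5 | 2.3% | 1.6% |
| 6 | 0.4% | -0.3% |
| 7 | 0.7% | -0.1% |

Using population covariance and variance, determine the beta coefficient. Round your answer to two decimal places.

r̄p = 0.5143%,  r̄m = 0.0286%
Cov = Σ(rp − r̄p)(rm − r̄m) / 7 = 2.7182
Var(rm) = Σ(rm − r̄m)² / 7 = 2.2935
β = Cov / Var = 2.7182 / 2.2935 = 1.1852

1.19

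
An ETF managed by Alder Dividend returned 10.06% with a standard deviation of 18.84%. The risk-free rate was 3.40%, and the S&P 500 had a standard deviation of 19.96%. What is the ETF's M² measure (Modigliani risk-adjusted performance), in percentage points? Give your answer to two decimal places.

10.46

Sharpe = (Rp − Rf) / σp = (10.06% − 3.40%) / 18.84% = 0.3535
M² = Rf + Sharpe × σm = 3.40% + 0.3535 × 19.96% = 10.4559%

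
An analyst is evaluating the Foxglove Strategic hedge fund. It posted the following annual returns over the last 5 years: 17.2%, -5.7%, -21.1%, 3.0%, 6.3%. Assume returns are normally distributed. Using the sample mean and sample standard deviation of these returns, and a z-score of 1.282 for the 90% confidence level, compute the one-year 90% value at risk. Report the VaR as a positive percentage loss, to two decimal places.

r̄ = (17.2 − 5.7 − 21.1 + 3 + 6.3) / 5 = -0.0600%
Σ(r − r̄)² = (17.2 − (-0.0600))² + (-5.7 − (-0.0600))² + (-21.1 − (-0.0600))² + … = 822.2120
sample σ = √(822.2120 / 4) = √205.5530 = 14.3371%
VaR = −(r̄ − z·σ) = −(-0.0600 − 1.282 × 14.3371) = −(-18.4402) = 18.4402%

18.44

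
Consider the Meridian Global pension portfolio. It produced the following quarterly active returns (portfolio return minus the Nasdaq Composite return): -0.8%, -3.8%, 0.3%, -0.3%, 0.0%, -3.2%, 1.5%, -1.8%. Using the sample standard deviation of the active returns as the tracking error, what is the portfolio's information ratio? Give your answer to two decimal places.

-0.56

Mean return r̄ = -8.10 / 8 = -1.0125%
Σ(r − r̄)² = (-0.8 − (-1.0125))² + (-3.8 − (-1.0125))² + (0.3 − (-1.0125))² + … = 22.7888
σ = √[22.7888 / 7] = 1.8043%
IR = r̄ / tracking error = -1.0125 / 1.8043 = -0.5612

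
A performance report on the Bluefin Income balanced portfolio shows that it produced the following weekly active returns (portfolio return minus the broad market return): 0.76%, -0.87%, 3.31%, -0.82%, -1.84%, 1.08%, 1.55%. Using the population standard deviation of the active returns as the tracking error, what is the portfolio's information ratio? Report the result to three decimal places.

0.279

μ = (0.76 − 0.87 + 3.31 − 0.82 − 1.84 + 1.08 + 1.55) / 7 = 0.4529%
Population σ = √[Σ(r − μ)² / 7] = √[18.4819 / 7] = √2.6403 = 1.6249%
IR = μ / tracking error = 0.4529 / 1.6249 = 0.2787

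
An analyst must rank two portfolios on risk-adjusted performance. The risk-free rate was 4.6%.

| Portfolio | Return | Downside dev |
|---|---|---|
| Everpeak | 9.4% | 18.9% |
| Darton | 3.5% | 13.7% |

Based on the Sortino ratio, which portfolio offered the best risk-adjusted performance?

Everpeak: Sortino ratio = (9.4% − 4.6%) / 18.9% = 0.254
Darton: Sortino ratio = (3.5% − 4.6%) / 13.7% = -0.080
Highest: Everpeak (0.254).

Everpeak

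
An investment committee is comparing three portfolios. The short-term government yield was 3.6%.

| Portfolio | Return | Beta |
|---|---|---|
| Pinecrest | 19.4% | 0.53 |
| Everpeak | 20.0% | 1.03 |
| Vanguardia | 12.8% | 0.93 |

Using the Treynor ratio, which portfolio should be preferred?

Pinecrest: Treynor = (19.4% − 3.6%) / 0.53 = 29.811
Everpeak: Treynor = (20.0% − 3.6%) / 1.03 = 15.922
Vanguardia: Treynor = (12.8% − 3.6%) / 0.93 = 9.892
Highest: Pinecrest (29.811).

Pinecrest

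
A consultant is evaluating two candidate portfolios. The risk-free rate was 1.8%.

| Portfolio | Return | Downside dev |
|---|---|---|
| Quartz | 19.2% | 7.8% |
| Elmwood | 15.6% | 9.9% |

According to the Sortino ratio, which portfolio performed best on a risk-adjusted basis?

Quartz

Quartz: Sortino ratio = (19.2% − 1.8%) / 7.8% = 2.231
Elmwood: Sortino ratio = (15.6% − 1.8%) / 9.9% = 1.394
Highest: Quartz (2.231).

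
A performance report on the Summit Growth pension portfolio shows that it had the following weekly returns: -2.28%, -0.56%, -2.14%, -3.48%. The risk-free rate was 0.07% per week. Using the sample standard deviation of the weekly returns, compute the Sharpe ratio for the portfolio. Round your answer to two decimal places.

-1.82

Mean return r̄ = -8.460 / 4 = -2.1150%
Σ(r − r̄)² = (-2.28 − (-2.1150))² + (-0.56 − (-2.1150))² + (-2.14 − (-2.1150))² + … = 4.3091
σ = √[4.3091 / 3] = 1.1985%
Sharpe = (r̄ − rf) / σ = (-2.1150 − 0.07) / 1.1985 = -2.1850 / 1.1985 = -1.8231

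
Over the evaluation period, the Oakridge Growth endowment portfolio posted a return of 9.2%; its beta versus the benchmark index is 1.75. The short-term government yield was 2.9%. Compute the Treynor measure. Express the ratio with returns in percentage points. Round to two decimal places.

3.60

Treynor = (Rp − Rf) / β = (9.2% − 2.9%) / 1.75 = 6.30 / 1.75 = 3.6000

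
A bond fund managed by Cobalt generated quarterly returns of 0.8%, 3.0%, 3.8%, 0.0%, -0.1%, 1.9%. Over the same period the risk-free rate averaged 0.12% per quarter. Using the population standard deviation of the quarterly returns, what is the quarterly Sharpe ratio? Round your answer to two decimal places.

0.98

r̄ = (0.8 + 3 + 3.8 + 0 − 0.1 + 1.9) / 6 = 1.5667%
Population std dev = √[12.9733 / 6] = 1.4704%
Sharpe = (r̄ − rf) / σ = (1.5667 − 0.12) / 1.4704 = 1.4467 / 1.4704 = 0.9839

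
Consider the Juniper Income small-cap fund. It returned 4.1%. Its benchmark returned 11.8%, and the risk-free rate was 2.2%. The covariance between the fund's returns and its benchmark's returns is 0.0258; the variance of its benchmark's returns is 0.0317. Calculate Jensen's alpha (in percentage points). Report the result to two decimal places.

-5.91

β = Cov / Var = 0.0258 / 0.0317 = 0.8139
E[R] = Rf + β(Rm − Rf) = 2.2% + 0.8139 × (11.8% − 2.2%) = 10.0134%
α = Rp − E[R] = 4.1% − 10.0134% = -5.9134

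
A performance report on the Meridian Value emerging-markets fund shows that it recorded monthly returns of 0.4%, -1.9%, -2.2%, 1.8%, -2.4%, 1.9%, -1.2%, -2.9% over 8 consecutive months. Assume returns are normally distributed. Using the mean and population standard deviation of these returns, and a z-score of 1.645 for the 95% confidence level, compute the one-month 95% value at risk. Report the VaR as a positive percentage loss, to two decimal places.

r̄ = (0.4 − 1.9 − 2.2 + 1.8 − 2.4 + 1.9 − 1.2 − 2.9) / 8 = -6.50 / 8 = -0.8125%
Population std dev = √[25.7888 / 8] = 1.7954%
VaR = −(r̄ − z·σ) = −(-0.8125 − 1.645 × 1.7954) = −(-3.7659) = 3.7659%

3.77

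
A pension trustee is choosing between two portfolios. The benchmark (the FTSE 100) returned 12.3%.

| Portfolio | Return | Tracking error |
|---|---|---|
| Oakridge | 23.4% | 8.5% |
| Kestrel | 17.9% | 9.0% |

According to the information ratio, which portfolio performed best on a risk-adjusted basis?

Oakridge: IR = (23.4% − 12.3%) / 8.5% = 1.306
Kestrel: IR = (17.9% − 12.3%) / 9.0% = 0.622
Highest: Oakridge (1.306).

Oakridge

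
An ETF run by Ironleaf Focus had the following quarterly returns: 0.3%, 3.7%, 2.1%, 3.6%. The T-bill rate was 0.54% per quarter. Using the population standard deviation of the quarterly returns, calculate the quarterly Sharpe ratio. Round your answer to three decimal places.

r̄ = (0.3 + 3.7 + 2.1 + 3.6) / 4 = 2.4250%
Σ(r − r̄)² = 7.6275; population σ = √(7.6275/4) = 1.3809%
Sharpe = (r̄ − rf) / σ = (2.4250 − 0.54) / 1.3809 = 1.8850 / 1.3809 = 1.3651

1.365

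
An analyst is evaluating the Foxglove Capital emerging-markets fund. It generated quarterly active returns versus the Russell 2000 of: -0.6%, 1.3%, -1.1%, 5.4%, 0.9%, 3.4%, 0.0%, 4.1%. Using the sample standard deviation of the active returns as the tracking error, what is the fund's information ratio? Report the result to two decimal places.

Mean return μ = 13.40 / 8 = 1.6750%
Sample σ = √[Σ(r − μ)² / 7] = √[39.1550 / 7] = √5.5936 = 2.3651%
IR = μ / tracking error = 1.6750 / 2.3651 = 0.7082

0.71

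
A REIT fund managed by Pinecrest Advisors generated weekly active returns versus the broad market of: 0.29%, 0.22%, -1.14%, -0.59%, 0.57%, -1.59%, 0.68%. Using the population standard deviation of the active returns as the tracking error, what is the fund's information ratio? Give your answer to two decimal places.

-0.27

μ = (0.29 + 0.22 − 1.14 − 0.59 + 0.57 − 1.59 + 0.68) / 7 = -1.560 / 7 = -0.2229%
Σ(r − μ)² = (0.29 − (-0.2229))² + (0.22 − (-0.2229))² + … = 4.7479
σ = √[4.7479 / 7] = 0.8236%
IR = μ / tracking error = -0.2229 / 0.8236 = -0.2706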